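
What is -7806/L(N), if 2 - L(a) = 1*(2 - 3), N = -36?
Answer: -2602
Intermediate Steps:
L(a) = 3 (L(a) = 2 - (2 - 3) = 2 - (-1) = 2 - 1*(-1) = 2 + 1 = 3)
-7806/L(N) = -7806/3 = -7806*1/3 = -2602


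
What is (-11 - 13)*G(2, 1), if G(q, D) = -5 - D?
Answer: 144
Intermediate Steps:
(-11 - 13)*G(2, 1) = (-11 - 13)*(-5 - 1*1) = -24*(-5 - 1) = -24*(-6) = 144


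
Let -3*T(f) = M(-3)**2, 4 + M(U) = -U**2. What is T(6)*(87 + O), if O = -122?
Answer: 5915/3 ≈ 1971.7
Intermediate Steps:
M(U) = -4 - U**2
T(f) = -169/3 (T(f) = -(-4 - 1*(-3)**2)**2/3 = -(-4 - 1*9)**2/3 = -(-4 - 9)**2/3 = -1/3*(-13)**2 = -1/3*169 = -169/3)
T(6)*(87 + O) = -169*(87 - 122)/3 = -169/3*(-35) = 5915/3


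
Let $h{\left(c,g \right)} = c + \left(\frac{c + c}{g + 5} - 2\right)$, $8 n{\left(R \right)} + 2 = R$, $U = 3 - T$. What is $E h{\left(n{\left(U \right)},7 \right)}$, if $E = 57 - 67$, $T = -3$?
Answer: $\frac{85}{6} \approx 14.167$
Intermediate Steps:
$E = -10$ ($E = 57 - 67 = -10$)
$U = 6$ ($U = 3 - -3 = 3 + 3 = 6$)
$n{\left(R \right)} = - \frac{1}{4} + \frac{R}{8}$
$h{\left(c,g \right)} = -2 + c + \frac{2 c}{5 + g}$ ($h{\left(c,g \right)} = c + \left(\frac{2 c}{5 + g} - 2\right) = c + \left(-2 + \frac{2 c}{5 + g}\right) = -2 + c + \frac{2 c}{5 + g}$)
$E h{\left(n{\left(U \right)},7 \right)} = - 10 \frac{-10 - 14 + 7 \left(- \frac{1}{4} + \frac{1}{8} \cdot 6\right) + \left(- \frac{1}{4} + \frac{1}{8} \cdot 6\right) 7}{5 + 7} = - 10 \frac{-10 - 14 + 7 \left(- \frac{1}{4} + \frac{3}{4}\right) + \left(- \frac{1}{4} + \frac{3}{4}\right) 7}{12} = - 10 \frac{-10 - 14 + 7 \cdot \frac{1}{2} + \frac{1}{2} \cdot 7}{12} = - 10 \frac{-10 - 14 + \frac{7}{2} + \frac{7}{2}}{12} = - 10 \cdot \frac{1}{12} \left(-17\right) = \left(-10\right) \left(- \frac{17}{12}\right) = \frac{85}{6}$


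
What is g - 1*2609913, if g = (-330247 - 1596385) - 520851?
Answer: -5057396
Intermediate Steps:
g = -2447483 (g = -1926632 - 520851 = -2447483)
g - 1*2609913 = -2447483 - 1*2609913 = -2447483 - 2609913 = -5057396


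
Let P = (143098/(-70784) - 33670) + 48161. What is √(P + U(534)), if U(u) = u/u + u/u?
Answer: √283614182971/4424 ≈ 120.38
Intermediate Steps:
U(u) = 2 (U(u) = 1 + 1 = 2)
P = 512793923/35392 (P = (143098*(-1/70784) - 33670) + 48161 = (-71549/35392 - 33670) + 48161 = -1191720189/35392 + 48161 = 512793923/35392 ≈ 14489.)
√(P + U(534)) = √(512793923/35392 + 2) = √(512864707/35392) = √283614182971/4424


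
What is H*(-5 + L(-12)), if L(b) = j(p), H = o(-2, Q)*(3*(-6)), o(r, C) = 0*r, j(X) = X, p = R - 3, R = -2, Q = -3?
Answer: 0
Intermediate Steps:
p = -5 (p = -2 - 3 = -5)
o(r, C) = 0
H = 0 (H = 0*(3*(-6)) = 0*(-18) = 0)
L(b) = -5
H*(-5 + L(-12)) = 0*(-5 - 5) = 0*(-10) = 0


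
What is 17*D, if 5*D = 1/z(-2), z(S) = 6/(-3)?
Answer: -17/10 ≈ -1.7000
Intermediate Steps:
z(S) = -2 (z(S) = 6*(-⅓) = -2)
D = -⅒ (D = (⅕)/(-2) = (⅕)*(-½) = -⅒ ≈ -0.10000)
17*D = 17*(-⅒) = -17/10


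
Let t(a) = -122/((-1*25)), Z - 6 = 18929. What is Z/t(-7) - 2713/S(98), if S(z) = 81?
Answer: 38012389/9882 ≈ 3846.6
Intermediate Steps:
Z = 18935 (Z = 6 + 18929 = 18935)
t(a) = 122/25 (t(a) = -122/(-25) = -122*(-1/25) = 122/25)
Z/t(-7) - 2713/S(98) = 18935/(122/25) - 2713/81 = 18935*(25/122) - 2713*1/81 = 473375/122 - 2713/81 = 38012389/9882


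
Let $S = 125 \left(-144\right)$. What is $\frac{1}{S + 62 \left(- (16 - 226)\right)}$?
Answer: $- \frac{1}{4980} \approx -0.0002008$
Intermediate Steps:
$S = -18000$
$\frac{1}{S + 62 \left(- (16 - 226)\right)} = \frac{1}{-18000 + 62 \left(- (16 - 226)\right)} = \frac{1}{-18000 + 62 \left(\left(-1\right) \left(-210\right)\right)} = \frac{1}{-18000 + 62 \cdot 210} = \frac{1}{-18000 + 13020} = \frac{1}{-4980} = - \frac{1}{4980}$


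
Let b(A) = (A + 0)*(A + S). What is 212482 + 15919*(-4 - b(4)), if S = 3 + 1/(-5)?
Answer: -1420954/5 ≈ -2.8419e+5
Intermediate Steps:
S = 14/5 (S = 3 + 1*(-⅕) = 3 - ⅕ = 14/5 ≈ 2.8000)
b(A) = A*(14/5 + A) (b(A) = (A + 0)*(A + 14/5) = A*(14/5 + A))
212482 + 15919*(-4 - b(4)) = 212482 + 15919*(-4 - 4*(14 + 5*4)/5) = 212482 + 15919*(-4 - 4*(14 + 20)/5) = 212482 + 15919*(-4 - 4*34/5) = 212482 + 15919*(-4 - 1*136/5) = 212482 + 15919*(-4 - 136/5) = 212482 + 15919*(-156/5) = 212482 - 2483364/5 = -1420954/5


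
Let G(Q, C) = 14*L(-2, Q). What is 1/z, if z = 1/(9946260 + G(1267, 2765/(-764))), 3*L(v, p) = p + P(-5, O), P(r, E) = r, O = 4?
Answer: 29856448/3 ≈ 9.9521e+6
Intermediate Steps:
L(v, p) = -5/3 + p/3 (L(v, p) = (p - 5)/3 = (-5 + p)/3 = -5/3 + p/3)
G(Q, C) = -70/3 + 14*Q/3 (G(Q, C) = 14*(-5/3 + Q/3) = -70/3 + 14*Q/3)
z = 3/29856448 (z = 1/(9946260 + (-70/3 + (14/3)*1267)) = 1/(9946260 + (-70/3 + 17738/3)) = 1/(9946260 + 17668/3) = 1/(29856448/3) = 3/29856448 ≈ 1.0048e-7)
1/z = 1/(3/29856448) = 29856448/3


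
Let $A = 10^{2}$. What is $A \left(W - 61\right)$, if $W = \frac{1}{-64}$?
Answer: $- \frac{97625}{16} \approx -6101.6$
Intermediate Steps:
$W = - \frac{1}{64} \approx -0.015625$
$A = 100$
$A \left(W - 61\right) = 100 \left(- \frac{1}{64} - 61\right) = 100 \left(- \frac{3905}{64}\right) = - \frac{97625}{16}$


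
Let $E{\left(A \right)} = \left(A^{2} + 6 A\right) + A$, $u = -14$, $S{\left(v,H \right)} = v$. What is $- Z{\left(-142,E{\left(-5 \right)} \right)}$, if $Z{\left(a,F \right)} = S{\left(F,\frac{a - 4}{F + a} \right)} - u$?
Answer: $-4$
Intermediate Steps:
$E{\left(A \right)} = A^{2} + 7 A$
$Z{\left(a,F \right)} = 14 + F$ ($Z{\left(a,F \right)} = F - -14 = F + 14 = 14 + F$)
$- Z{\left(-142,E{\left(-5 \right)} \right)} = - (14 - 5 \left(7 - 5\right)) = - (14 - 10) = \left(-1\right) 4 = -4$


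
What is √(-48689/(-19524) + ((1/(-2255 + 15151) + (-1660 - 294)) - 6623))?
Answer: I*√2123326579559499210/15736344 ≈ 92.599*I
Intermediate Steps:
√(-48689/(-19524) + ((1/(-2255 + 15151) + (-1660 - 294)) - 6623)) = √(-48689*(-1/19524) + ((1/12896 - 1954) - 6623)) = √(48689/19524 + ((1/12896 - 1954) - 6623)) = √(48689/19524 + (-25198783/12896 - 6623)) = √(48689/19524 - 110608991/12896) = √(-539725511735/62945376) = I*√2123326579559499210/15736344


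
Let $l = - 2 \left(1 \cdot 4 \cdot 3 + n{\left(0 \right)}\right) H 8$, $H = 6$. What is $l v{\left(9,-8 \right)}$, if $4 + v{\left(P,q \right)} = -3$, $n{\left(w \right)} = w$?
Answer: $8064$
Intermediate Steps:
$v{\left(P,q \right)} = -7$ ($v{\left(P,q \right)} = -4 - 3 = -7$)
$l = -1152$ ($l = - 2 \left(1 \cdot 4 \cdot 3 + 0\right) 6 \cdot 8 = - 2 \left(1 \cdot 12 + 0\right) 6 \cdot 8 = - 2 \left(12 + 0\right) 6 \cdot 8 = \left(-2\right) 12 \cdot 6 \cdot 8 = \left(-24\right) 6 \cdot 8 = \left(-144\right) 8 = -1152$)
$l v{\left(9,-8 \right)} = \left(-1152\right) \left(-7\right) = 8064$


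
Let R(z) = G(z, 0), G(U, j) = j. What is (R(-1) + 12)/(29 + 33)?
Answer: 6/31 ≈ 0.19355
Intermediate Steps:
R(z) = 0
(R(-1) + 12)/(29 + 33) = (0 + 12)/(29 + 33) = 12/62 = 12*(1/62) = 6/31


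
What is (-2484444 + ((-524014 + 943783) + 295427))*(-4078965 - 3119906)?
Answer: 12736588119008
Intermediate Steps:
(-2484444 + ((-524014 + 943783) + 295427))*(-4078965 - 3119906) = (-2484444 + (419769 + 295427))*(-7198871) = (-2484444 + 715196)*(-7198871) = -1769248*(-7198871) = 12736588119008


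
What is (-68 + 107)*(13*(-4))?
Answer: -2028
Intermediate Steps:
(-68 + 107)*(13*(-4)) = 39*(-52) = -2028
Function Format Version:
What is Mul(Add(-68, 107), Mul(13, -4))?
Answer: -2028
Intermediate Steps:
Mul(Add(-68, 107), Mul(13, -4)) = Mul(39, -52) = -2028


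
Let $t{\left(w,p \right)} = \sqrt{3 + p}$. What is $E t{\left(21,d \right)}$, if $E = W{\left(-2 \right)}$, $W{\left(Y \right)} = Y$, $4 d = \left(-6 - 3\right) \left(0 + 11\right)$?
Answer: $- i \sqrt{87} \approx - 9.3274 i$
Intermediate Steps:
$d = - \frac{99}{4}$ ($d = \frac{\left(-6 - 3\right) \left(0 + 11\right)}{4} = \frac{\left(-9\right) 11}{4} = \frac{1}{4} \left(-99\right) = - \frac{99}{4} \approx -24.75$)
$E = -2$
$E t{\left(21,d \right)} = - 2 \sqrt{3 - \frac{99}{4}} = - 2 \sqrt{- \frac{87}{4}} = - 2 \frac{i \sqrt{87}}{2} = - i \sqrt{87}$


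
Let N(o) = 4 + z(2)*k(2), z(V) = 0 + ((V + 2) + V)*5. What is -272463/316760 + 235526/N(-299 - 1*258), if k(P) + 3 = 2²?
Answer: 37297976009/5384920 ≈ 6926.4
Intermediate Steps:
k(P) = 1 (k(P) = -3 + 2² = -3 + 4 = 1)
z(V) = 10 + 10*V (z(V) = 0 + ((2 + V) + V)*5 = 0 + (2 + 2*V)*5 = 0 + (10 + 10*V) = 10 + 10*V)
N(o) = 34 (N(o) = 4 + (10 + 10*2)*1 = 4 + (10 + 20)*1 = 4 + 30*1 = 4 + 30 = 34)
-272463/316760 + 235526/N(-299 - 1*258) = -272463/316760 + 235526/34 = -272463*1/316760 + 235526*(1/34) = -272463/316760 + 117763/17 = 37297976009/5384920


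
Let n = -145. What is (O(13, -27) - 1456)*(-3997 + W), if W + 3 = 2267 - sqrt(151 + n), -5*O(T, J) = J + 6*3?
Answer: 12600643/5 + 7271*sqrt(6)/5 ≈ 2.5237e+6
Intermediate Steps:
O(T, J) = -18/5 - J/5 (O(T, J) = -(J + 6*3)/5 = -(J + 18)/5 = -(18 + J)/5 = -18/5 - J/5)
W = 2264 - sqrt(6) (W = -3 + (2267 - sqrt(151 - 145)) = -3 + (2267 - sqrt(6)) = 2264 - sqrt(6) ≈ 2261.6)
(O(13, -27) - 1456)*(-3997 + W) = ((-18/5 - 1/5*(-27)) - 1456)*(-3997 + (2264 - sqrt(6))) = ((-18/5 + 27/5) - 1456)*(-1733 - sqrt(6)) = (9/5 - 1456)*(-1733 - sqrt(6)) = -7271*(-1733 - sqrt(6))/5 = 12600643/5 + 7271*sqrt(6)/5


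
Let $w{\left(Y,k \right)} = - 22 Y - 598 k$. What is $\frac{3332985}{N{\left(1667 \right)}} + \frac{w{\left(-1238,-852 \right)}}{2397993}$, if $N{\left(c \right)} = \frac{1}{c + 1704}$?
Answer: $\frac{26942632211219687}{2397993} \approx 1.1235 \cdot 10^{10}$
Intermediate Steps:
$w{\left(Y,k \right)} = - 598 k - 22 Y$
$N{\left(c \right)} = \frac{1}{1704 + c}$
$\frac{3332985}{N{\left(1667 \right)}} + \frac{w{\left(-1238,-852 \right)}}{2397993} = \frac{3332985}{\frac{1}{1704 + 1667}} + \frac{\left(-598\right) \left(-852\right) - -27236}{2397993} = \frac{3332985}{\frac{1}{3371}} + \left(509496 + 27236\right) \frac{1}{2397993} = 3332985 \frac{1}{\frac{1}{3371}} + 536732 \cdot \frac{1}{2397993} = 3332985 \cdot 3371 + \frac{536732}{2397993} = 11235492435 + \frac{536732}{2397993} = \frac{26942632211219687}{2397993}$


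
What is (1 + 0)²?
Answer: 1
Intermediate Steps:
(1 + 0)² = 1² = 1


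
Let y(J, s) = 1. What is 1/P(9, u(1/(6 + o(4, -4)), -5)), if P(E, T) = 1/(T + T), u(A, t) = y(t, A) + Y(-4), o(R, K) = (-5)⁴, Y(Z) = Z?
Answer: -6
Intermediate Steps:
o(R, K) = 625
u(A, t) = -3 (u(A, t) = 1 - 4 = -3)
P(E, T) = 1/(2*T)
1/P(9, u(1/(6 + o(4, -4)), -5)) = 1/((½)/(-3)) = 1/((½)*(-⅓)) = 1/(-⅙) = -6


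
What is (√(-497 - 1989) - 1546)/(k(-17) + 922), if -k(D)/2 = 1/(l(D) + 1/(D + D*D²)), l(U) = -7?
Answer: -26677003/15914501 + 34511*I*√2486/31829002 ≈ -1.6763 + 0.054061*I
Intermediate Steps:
k(D) = -2/(-7 + 1/(D + D³)) (k(D) = -2/(-7 + 1/(D + D*D²)) = -2/(-7 + 1/(D + D³)))
(√(-497 - 1989) - 1546)/(k(-17) + 922) = (√(-497 - 1989) - 1546)/(2*(-17)*(1 + (-17)²)/(-1 + 7*(-17) + 7*(-17)³) + 922) = (√(-2486) - 1546)/(2*(-17)*(1 + 289)/(-1 - 119 + 7*(-4913)) + 922) = (I*√2486 - 1546)/(2*(-17)*290/(-1 - 119 - 34391) + 922) = (-1546 + I*√2486)/(2*(-17)*290/(-34511) + 922) = (-1546 + I*√2486)/(2*(-17)*(-1/34511)*290 + 922) = (-1546 + I*√2486)/(9860/34511 + 922) = (-1546 + I*√2486)/(31829002/34511) = (-1546 + I*√2486)*(34511/31829002) = -26677003/15914501 + 34511*I*√2486/31829002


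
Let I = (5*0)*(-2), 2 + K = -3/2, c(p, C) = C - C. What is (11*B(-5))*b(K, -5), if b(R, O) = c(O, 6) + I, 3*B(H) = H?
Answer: 0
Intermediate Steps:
c(p, C) = 0
B(H) = H/3
K = -7/2 (K = -2 - 3/2 = -7/2 ≈ -3.5000)
I = 0 (I = 0*(-2) = 0)
b(R, O) = 0 (b(R, O) = 0 + 0 = 0)
(11*B(-5))*b(K, -5) = (11*((⅓)*(-5)))*0 = (11*(-5/3))*0 = -55/3*0 = 0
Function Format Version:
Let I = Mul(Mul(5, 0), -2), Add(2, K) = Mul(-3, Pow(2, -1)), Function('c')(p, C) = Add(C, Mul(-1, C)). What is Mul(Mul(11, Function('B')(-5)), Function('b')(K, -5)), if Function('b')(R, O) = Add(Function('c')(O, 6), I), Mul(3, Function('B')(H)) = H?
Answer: 0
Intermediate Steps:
Function('c')(p, C) = 0
Function('B')(H) = Mul(Rational(1, 3), H)
K = Rational(-7, 2) (K = Add(-2, Mul(-3, Pow(2, -1))) = Add(-2, Mul(-3, Rational(1, 2))) = Add(-2, Rational(-3, 2)) = Rational(-7, 2) ≈ -3.5000)
I = 0 (I = Mul(0, -2) = 0)
Function('b')(R, O) = 0 (Function('b')(R, O) = Add(0, 0) = 0)
Mul(Mul(11, Function('B')(-5)), Function('b')(K, -5)) = Mul(Mul(11, Mul(Rational(1, 3), -5)), 0) = Mul(Mul(11, Rational(-5, 3)), 0) = Mul(Rational(-55, 3), 0) = 0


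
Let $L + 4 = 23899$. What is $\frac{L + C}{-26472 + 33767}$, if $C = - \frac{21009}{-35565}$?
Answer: $\frac{283282228}{86482225} \approx 3.2756$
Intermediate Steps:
$C = \frac{7003}{11855}$ ($C = \left(-21009\right) \left(- \frac{1}{35565}\right) = \frac{7003}{11855} \approx 0.59072$)
$L = 23895$ ($L = -4 + 23899 = 23895$)
$\frac{L + C}{-26472 + 33767} = \frac{23895 + \frac{7003}{11855}}{-26472 + 33767} = \frac{283282228}{11855 \cdot 7295} = \frac{283282228}{11855} \cdot \frac{1}{7295} = \frac{283282228}{86482225}$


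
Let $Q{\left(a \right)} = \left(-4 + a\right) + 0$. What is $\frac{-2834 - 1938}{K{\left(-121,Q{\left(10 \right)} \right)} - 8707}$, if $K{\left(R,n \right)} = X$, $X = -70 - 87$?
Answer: $\frac{1193}{2216} \approx 0.53836$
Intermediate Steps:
$Q{\left(a \right)} = -4 + a$
$X = -157$ ($X = -70 - 87 = -157$)
$K{\left(R,n \right)} = -157$
$\frac{-2834 - 1938}{K{\left(-121,Q{\left(10 \right)} \right)} - 8707} = \frac{-2834 - 1938}{-157 - 8707} = \frac{-2834 + \left(-10948 + 9010\right)}{-8864} = \left(-2834 - 1938\right) \left(- \frac{1}{8864}\right) = \left(-4772\right) \left(- \frac{1}{8864}\right) = \frac{1193}{2216}$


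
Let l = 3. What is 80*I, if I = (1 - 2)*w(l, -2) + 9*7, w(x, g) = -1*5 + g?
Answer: 5600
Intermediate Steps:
w(x, g) = -5 + g
I = 70 (I = (1 - 2)*(-5 - 2) + 9*7 = -1*(-7) + 63 = 7 + 63 = 70)
80*I = 80*70 = 5600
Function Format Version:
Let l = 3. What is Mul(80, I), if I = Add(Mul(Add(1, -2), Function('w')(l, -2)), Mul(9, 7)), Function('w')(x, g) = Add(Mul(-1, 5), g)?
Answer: 5600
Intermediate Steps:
Function('w')(x, g) = Add(-5, g)
I = 70 (I = Add(Mul(Add(1, -2), Add(-5, -2)), Mul(9, 7)) = Add(Mul(-1, -7), 63) = Add(7, 63) = 70)
Mul(80, I) = Mul(80, 70) = 5600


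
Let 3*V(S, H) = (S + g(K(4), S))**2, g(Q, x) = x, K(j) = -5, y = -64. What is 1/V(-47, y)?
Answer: 3/8836 ≈ 0.00033952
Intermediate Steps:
V(S, H) = 4*S**2/3 (V(S, H) = (S + S)**2/3 = (2*S)**2/3 = (4*S**2)/3 = 4*S**2/3)
1/V(-47, y) = 1/((4/3)*(-47)**2) = 1/((4/3)*2209) = 1/(8836/3) = 3/8836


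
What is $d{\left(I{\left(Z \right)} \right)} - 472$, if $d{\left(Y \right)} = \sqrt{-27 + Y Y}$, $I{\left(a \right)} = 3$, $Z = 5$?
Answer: $-472 + 3 i \sqrt{2} \approx -472.0 + 4.2426 i$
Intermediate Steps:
$d{\left(Y \right)} = \sqrt{-27 + Y^{2}}$
$d{\left(I{\left(Z \right)} \right)} - 472 = \sqrt{-27 + 3^{2}} - 472 = \sqrt{-27 + 9} - 472 = \sqrt{-18} - 472 = 3 i \sqrt{2} - 472 = -472 + 3 i \sqrt{2}$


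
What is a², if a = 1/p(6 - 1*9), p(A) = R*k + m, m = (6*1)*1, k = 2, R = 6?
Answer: 1/324 ≈ 0.0030864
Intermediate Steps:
m = 6 (m = 6*1 = 6)
p(A) = 18 (p(A) = 6*2 + 6 = 12 + 6 = 18)
a = 1/18 ≈ 0.055556
a² = (1/18)² = 1/324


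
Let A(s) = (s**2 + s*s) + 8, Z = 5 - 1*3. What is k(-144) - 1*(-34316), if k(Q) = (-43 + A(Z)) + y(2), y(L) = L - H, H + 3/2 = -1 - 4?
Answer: 68595/2 ≈ 34298.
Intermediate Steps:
H = -13/2 (H = -3/2 + (-1 - 4) = -3/2 - 5 = -13/2 ≈ -6.5000)
Z = 2 (Z = 5 - 3 = 2)
A(s) = 8 + 2*s**2 (A(s) = (s**2 + s**2) + 8 = 2*s**2 + 8 = 8 + 2*s**2)
y(L) = 13/2 + L (y(L) = L - 1*(-13/2) = L + 13/2 = 13/2 + L)
k(Q) = -37/2 (k(Q) = (-43 + (8 + 2*2**2)) + (13/2 + 2) = (-43 + (8 + 2*4)) + 17/2 = (-43 + (8 + 8)) + 17/2 = (-43 + 16) + 17/2 = -27 + 17/2 = -37/2)
k(-144) - 1*(-34316) = -37/2 - 1*(-34316) = -37/2 + 34316 = 68595/2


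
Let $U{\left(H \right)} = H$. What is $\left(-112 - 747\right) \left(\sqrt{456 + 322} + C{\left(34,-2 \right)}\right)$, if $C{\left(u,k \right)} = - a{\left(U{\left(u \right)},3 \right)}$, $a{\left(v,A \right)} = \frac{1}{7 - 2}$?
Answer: $\frac{859}{5} - 859 \sqrt{778} \approx -23788.0$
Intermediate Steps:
$a{\left(v,A \right)} = \frac{1}{5}$
$C{\left(u,k \right)} = - \frac{1}{5}$ ($C{\left(u,k \right)} = \left(-1\right) \frac{1}{5} = - \frac{1}{5}$)
$\left(-112 - 747\right) \left(\sqrt{456 + 322} + C{\left(34,-2 \right)}\right) = \left(-112 - 747\right) \left(\sqrt{456 + 322} - \frac{1}{5}\right) = \left(-112 - 747\right) \left(\sqrt{778} - \frac{1}{5}\right) = - 859 \left(- \frac{1}{5} + \sqrt{778}\right) = \frac{859}{5} - 859 \sqrt{778}$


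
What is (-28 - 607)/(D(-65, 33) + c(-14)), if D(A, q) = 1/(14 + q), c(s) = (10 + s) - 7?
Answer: 29845/516 ≈ 57.839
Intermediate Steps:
c(s) = 3 + s
(-28 - 607)/(D(-65, 33) + c(-14)) = (-28 - 607)/(1/(14 + 33) + (3 - 14)) = -635/(1/47 - 11) = -635/(-516/47) = -635*(-47/516) = 29845/516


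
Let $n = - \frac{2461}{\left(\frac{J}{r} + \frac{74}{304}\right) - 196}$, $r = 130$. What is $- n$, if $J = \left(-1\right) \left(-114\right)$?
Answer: $- \frac{24314680}{1925411} \approx -12.628$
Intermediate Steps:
$J = 114$
$n = \frac{24314680}{1925411}$ ($n = - \frac{2461}{\left(\frac{114}{130} + \frac{74}{304}\right) - 196} = - \frac{2461}{\left(114 \cdot \frac{1}{130} + 74 \cdot \frac{1}{304}\right) - 196} = - \frac{2461}{\left(\frac{57}{65} + \frac{37}{152}\right) - 196} = - \frac{2461}{\frac{11069}{9880} - 196} = - \frac{2461}{- \frac{1925411}{9880}} = \left(-2461\right) \left(- \frac{9880}{1925411}\right) = \frac{24314680}{1925411} \approx 12.628$)
$- n = \left(-1\right) \frac{24314680}{1925411} = - \frac{24314680}{1925411}$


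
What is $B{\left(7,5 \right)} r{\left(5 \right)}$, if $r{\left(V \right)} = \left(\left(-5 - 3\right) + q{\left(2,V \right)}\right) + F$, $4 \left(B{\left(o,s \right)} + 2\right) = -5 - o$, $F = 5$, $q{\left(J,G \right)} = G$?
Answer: $-10$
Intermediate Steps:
$B{\left(o,s \right)} = - \frac{13}{4} - \frac{o}{4}$ ($B{\left(o,s \right)} = -2 + \frac{-5 - o}{4} = -2 - \left(\frac{5}{4} + \frac{o}{4}\right) = - \frac{13}{4} - \frac{o}{4}$)
$r{\left(V \right)} = -3 + V$ ($r{\left(V \right)} = \left(\left(-5 - 3\right) + V\right) + 5 = \left(-8 + V\right) + 5 = -3 + V$)
$B{\left(7,5 \right)} r{\left(5 \right)} = \left(- \frac{13}{4} - \frac{7}{4}\right) \left(-3 + 5\right) = \left(- \frac{13}{4} - \frac{7}{4}\right) 2 = \left(-5\right) 2 = -10$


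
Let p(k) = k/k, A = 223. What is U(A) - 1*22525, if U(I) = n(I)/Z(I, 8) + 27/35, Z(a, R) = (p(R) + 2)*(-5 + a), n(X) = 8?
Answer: -257789656/11445 ≈ -22524.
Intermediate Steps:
p(k) = 1
Z(a, R) = -15 + 3*a (Z(a, R) = (1 + 2)*(-5 + a) = 3*(-5 + a) = -15 + 3*a)
U(I) = 27/35 + 8/(-15 + 3*I) (U(I) = 8/(-15 + 3*I) + 27/35 = 27/35 + 8/(-15 + 3*I))
U(A) - 1*22525 = (-125 + 81*223)/(105*(-5 + 223)) - 1*22525 = (1/105)*(-125 + 18063)/218 - 22525 = (1/105)*(1/218)*17938 - 22525 = 8969/11445 - 22525 = -257789656/11445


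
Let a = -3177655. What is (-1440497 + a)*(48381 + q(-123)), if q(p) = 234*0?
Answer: -223430811912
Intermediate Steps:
q(p) = 0
(-1440497 + a)*(48381 + q(-123)) = (-1440497 - 3177655)*(48381 + 0) = -4618152*48381 = -223430811912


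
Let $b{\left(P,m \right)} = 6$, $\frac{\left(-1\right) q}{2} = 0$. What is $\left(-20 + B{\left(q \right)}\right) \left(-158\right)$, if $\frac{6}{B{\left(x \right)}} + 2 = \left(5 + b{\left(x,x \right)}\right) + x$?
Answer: $\frac{9164}{3} \approx 3054.7$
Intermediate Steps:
$q = 0$ ($q = \left(-2\right) 0 = 0$)
$B{\left(x \right)} = \frac{6}{9 + x}$ ($B{\left(x \right)} = \frac{6}{-2 + \left(\left(5 + 6\right) + x\right)} = \frac{6}{-2 + \left(11 + x\right)} = \frac{6}{9 + x}$)
$\left(-20 + B{\left(q \right)}\right) \left(-158\right) = \left(-20 + \frac{6}{9 + 0}\right) \left(-158\right) = \left(-20 + \frac{6}{9}\right) \left(-158\right) = \left(-20 + 6 \cdot \frac{1}{9}\right) \left(-158\right) = \left(-20 + \frac{2}{3}\right) \left(-158\right) = \left(- \frac{58}{3}\right) \left(-158\right) = \frac{9164}{3}$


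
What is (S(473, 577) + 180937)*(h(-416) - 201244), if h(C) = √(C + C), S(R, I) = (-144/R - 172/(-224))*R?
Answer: -510392366317/14 + 10144747*I*√13/7 ≈ -3.6457e+10 + 5.2253e+6*I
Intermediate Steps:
S(R, I) = R*(43/56 - 144/R) (S(R, I) = (-144/R - 172*(-1/224))*R = (-144/R + 43/56)*R = (43/56 - 144/R)*R = R*(43/56 - 144/R))
h(C) = √2*√C (h(C) = √(2*C) = √2*√C)
(S(473, 577) + 180937)*(h(-416) - 201244) = ((-144 + (43/56)*473) + 180937)*(√2*√(-416) - 201244) = ((-144 + 20339/56) + 180937)*(√2*(4*I*√26) - 201244) = (12275/56 + 180937)*(8*I*√13 - 201244) = 10144747*(-201244 + 8*I*√13)/56 = -510392366317/14 + 10144747*I*√13/7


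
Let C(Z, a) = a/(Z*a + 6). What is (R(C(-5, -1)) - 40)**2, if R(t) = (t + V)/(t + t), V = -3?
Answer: 529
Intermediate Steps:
C(Z, a) = a/(6 + Z*a)
R(t) = (-3 + t)/(2*t) (R(t) = (t - 3)/(t + t) = (-3 + t)/((2*t)) = (-3 + t)*(1/(2*t)) = (-3 + t)/(2*t))
(R(C(-5, -1)) - 40)**2 = ((-3 - 1/(6 - 5*(-1)))/(2*((-1/(6 - 5*(-1))))) - 40)**2 = ((-3 - 1/(6 + 5))/(2*((-1/(6 + 5)))) - 40)**2 = ((-3 - 1/11)/(2*((-1/11))) - 40)**2 = ((-3 - 1*1/11)/(2*((-1*1/11))) - 40)**2 = ((-3 - 1/11)/(2*(-1/11)) - 40)**2 = ((1/2)*(-11)*(-34/11) - 40)**2 = (17 - 40)**2 = (-23)**2 = 529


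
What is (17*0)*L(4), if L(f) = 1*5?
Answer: 0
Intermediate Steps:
L(f) = 5
(17*0)*L(4) = (17*0)*5 = 0*5 = 0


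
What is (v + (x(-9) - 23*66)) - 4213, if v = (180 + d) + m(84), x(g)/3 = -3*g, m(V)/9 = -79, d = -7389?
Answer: -13570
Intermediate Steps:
m(V) = -711 (m(V) = 9*(-79) = -711)
x(g) = -9*g (x(g) = 3*(-3*g) = -9*g)
v = -7920 (v = (180 - 7389) - 711 = -7209 - 711 = -7920)
(v + (x(-9) - 23*66)) - 4213 = (-7920 + (-9*(-9) - 23*66)) - 4213 = (-7920 + (81 - 1518)) - 4213 = (-7920 - 1437) - 4213 = -9357 - 4213 = -13570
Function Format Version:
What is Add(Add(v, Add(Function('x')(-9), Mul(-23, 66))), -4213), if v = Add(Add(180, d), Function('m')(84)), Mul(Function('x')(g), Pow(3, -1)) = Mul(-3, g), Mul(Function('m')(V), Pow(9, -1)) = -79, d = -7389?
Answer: -13570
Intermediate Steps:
Function('m')(V) = -711 (Function('m')(V) = Mul(9, -79) = -711)
Function('x')(g) = Mul(-9, g) (Function('x')(g) = Mul(3, Mul(-3, g)) = Mul(-9, g))
v = -7920 (v = Add(Add(180, -7389), -711) = Add(-7209, -711) = -7920)
Add(Add(v, Add(Function('x')(-9), Mul(-23, 66))), -4213) = Add(Add(-7920, Add(Mul(-9, -9), Mul(-23, 66))), -4213) = Add(Add(-7920, Add(81, -1518)), -4213) = Add(Add(-7920, -1437), -4213) = Add(-9357, -4213) = -13570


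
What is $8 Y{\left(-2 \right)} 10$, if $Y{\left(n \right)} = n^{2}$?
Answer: $320$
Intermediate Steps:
$8 Y{\left(-2 \right)} 10 = 8 \left(-2\right)^{2} \cdot 10 = 8 \cdot 4 \cdot 10 = 32 \cdot 10 = 320$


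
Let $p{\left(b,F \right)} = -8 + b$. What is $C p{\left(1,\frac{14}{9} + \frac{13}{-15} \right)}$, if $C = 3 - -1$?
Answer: $-28$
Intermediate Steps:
$C = 4$ ($C = 3 + 1 = 4$)
$C p{\left(1,\frac{14}{9} + \frac{13}{-15} \right)} = 4 \left(-8 + 1\right) = 4 \left(-7\right) = -28$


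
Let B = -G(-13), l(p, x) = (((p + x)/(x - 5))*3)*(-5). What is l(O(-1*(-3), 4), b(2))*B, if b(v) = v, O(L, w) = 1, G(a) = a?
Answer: 195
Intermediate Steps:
l(p, x) = -15*(p + x)/(-5 + x) (l(p, x) = (((p + x)/(-5 + x))*3)*(-5) = (3*(p + x)/(-5 + x))*(-5) = -15*(p + x)/(-5 + x))
B = 13 (B = -1*(-13) = 13)
l(O(-1*(-3), 4), b(2))*B = (15*(-1*1 - 1*2)/(-5 + 2))*13 = (15*(-1 - 2)/(-3))*13 = (15*(-⅓)*(-3))*13 = 15*13 = 195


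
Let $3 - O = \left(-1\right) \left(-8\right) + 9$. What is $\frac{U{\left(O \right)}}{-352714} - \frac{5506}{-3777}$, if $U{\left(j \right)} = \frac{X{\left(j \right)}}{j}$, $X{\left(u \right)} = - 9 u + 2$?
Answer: $\frac{6797272358}{4662702723} \approx 1.4578$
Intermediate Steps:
$O = -14$ ($O = 3 - \left(\left(-1\right) \left(-8\right) + 9\right) = 3 - \left(8 + 9\right) = 3 - 17 = -14$)
$X{\left(u \right)} = 2 - 9 u$
$U{\left(j \right)} = \frac{2 - 9 j}{j}$
$\frac{U{\left(O \right)}}{-352714} - \frac{5506}{-3777} = \frac{-9 + \frac{2}{-14}}{-352714} - \frac{5506}{-3777} = \left(-9 + 2 \left(- \frac{1}{14}\right)\right) \left(- \frac{1}{352714}\right) - - \frac{5506}{3777} = \left(-9 - \frac{1}{7}\right) \left(- \frac{1}{352714}\right) + \frac{5506}{3777} = \left(- \frac{64}{7}\right) \left(- \frac{1}{352714}\right) + \frac{5506}{3777} = \frac{32}{1234499} + \frac{5506}{3777} = \frac{6797272358}{4662702723}$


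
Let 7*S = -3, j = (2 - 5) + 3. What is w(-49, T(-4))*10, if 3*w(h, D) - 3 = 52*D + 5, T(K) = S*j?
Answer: 80/3 ≈ 26.667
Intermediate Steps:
j = 0 (j = -3 + 3 = 0)
S = -3/7 (S = (⅐)*(-3) = -3/7 ≈ -0.42857)
T(K) = 0 (T(K) = -3/7*0 = 0)
w(h, D) = 8/3 + 52*D/3 (w(h, D) = 1 + (52*D + 5)/3 = 1 + (5 + 52*D)/3 = 1 + (5/3 + 52*D/3) = 8/3 + 52*D/3)
w(-49, T(-4))*10 = (8/3 + (52/3)*0)*10 = (8/3 + 0)*10 = (8/3)*10 = 80/3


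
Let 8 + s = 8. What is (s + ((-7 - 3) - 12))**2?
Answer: 484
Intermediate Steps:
s = 0 (s = -8 + 8 = 0)
(s + ((-7 - 3) - 12))**2 = (0 + ((-7 - 3) - 12))**2 = (0 + (-10 - 12))**2 = (0 - 22)**2 = (-22)**2 = 484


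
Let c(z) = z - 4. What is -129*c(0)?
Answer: 516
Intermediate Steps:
c(z) = -4 + z
-129*c(0) = -129*(-4 + 0) = -129*(-4) = 516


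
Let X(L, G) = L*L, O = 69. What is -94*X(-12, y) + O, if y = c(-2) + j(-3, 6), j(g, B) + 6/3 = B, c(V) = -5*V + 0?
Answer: -13467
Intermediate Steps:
c(V) = -5*V
j(g, B) = -2 + B
y = 14 (y = -5*(-2) + (-2 + 6) = 10 + 4 = 14)
X(L, G) = L**2
-94*X(-12, y) + O = -94*(-12)**2 + 69 = -94*144 + 69 = -13536 + 69 = -13467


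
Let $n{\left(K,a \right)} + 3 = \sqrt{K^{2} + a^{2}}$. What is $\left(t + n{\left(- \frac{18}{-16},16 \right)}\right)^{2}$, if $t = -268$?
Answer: $\frac{\left(2168 - \sqrt{16465}\right)^{2}}{64} \approx 65005.0$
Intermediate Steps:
$n{\left(K,a \right)} = -3 + \sqrt{K^{2} + a^{2}}$
$\left(t + n{\left(- \frac{18}{-16},16 \right)}\right)^{2} = \left(-268 - \left(3 - \sqrt{\left(- \frac{18}{-16}\right)^{2} + 16^{2}}\right)\right)^{2} = \left(-268 - \left(3 - \sqrt{\left(\left(-18\right) \left(- \frac{1}{16}\right)\right)^{2} + 256}\right)\right)^{2} = \left(-268 - \left(3 - \sqrt{\left(\frac{9}{8}\right)^{2} + 256}\right)\right)^{2} = \left(-268 - \left(3 - \sqrt{\frac{81}{64} + 256}\right)\right)^{2} = \left(-268 - \left(3 - \sqrt{\frac{16465}{64}}\right)\right)^{2} = \left(-268 - \left(3 - \frac{\sqrt{16465}}{8}\right)\right)^{2} = \left(-271 + \frac{\sqrt{16465}}{8}\right)^{2}$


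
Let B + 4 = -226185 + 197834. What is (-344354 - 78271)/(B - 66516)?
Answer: 60375/13553 ≈ 4.4547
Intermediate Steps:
B = -28355 (B = -4 + (-226185 + 197834) = -4 - 28351 = -28355)
(-344354 - 78271)/(B - 66516) = (-344354 - 78271)/(-28355 - 66516) = -422625/(-94871) = -422625*(-1/94871) = 60375/13553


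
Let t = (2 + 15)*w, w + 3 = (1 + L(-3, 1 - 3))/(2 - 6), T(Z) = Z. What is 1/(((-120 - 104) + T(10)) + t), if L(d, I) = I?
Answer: -4/1043 ≈ -0.0038351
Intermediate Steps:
w = -11/4 (w = -3 + (1 + (1 - 3))/(2 - 6) = -3 + (1 - 2)/(-4) = -3 - 1*(-1/4) = -3 + 1/4 = -11/4 ≈ -2.7500)
t = -187/4 (t = (2 + 15)*(-11/4) = 17*(-11/4) = -187/4 ≈ -46.750)
1/(((-120 - 104) + T(10)) + t) = 1/(((-120 - 104) + 10) - 187/4) = 1/((-224 + 10) - 187/4) = 1/(-214 - 187/4) = 1/(-1043/4) = -4/1043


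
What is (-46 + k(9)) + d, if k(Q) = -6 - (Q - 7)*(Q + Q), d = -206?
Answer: -294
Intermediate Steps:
k(Q) = -6 - 2*Q*(-7 + Q) (k(Q) = -6 - (-7 + Q)*2*Q = -6 - 2*Q*(-7 + Q))
(-46 + k(9)) + d = (-46 + (-6 - 2*9**2 + 14*9)) - 206 = (-46 + (-6 - 2*81 + 126)) - 206 = (-46 + (-6 - 162 + 126)) - 206 = (-46 - 42) - 206 = -88 - 206 = -294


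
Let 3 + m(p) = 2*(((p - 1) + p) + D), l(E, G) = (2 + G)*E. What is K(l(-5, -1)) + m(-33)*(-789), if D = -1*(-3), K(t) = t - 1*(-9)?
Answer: 103363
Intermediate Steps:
l(E, G) = E*(2 + G)
K(t) = 9 + t (K(t) = t + 9 = 9 + t)
D = 3
m(p) = 1 + 4*p (m(p) = -3 + 2*(((p - 1) + p) + 3) = -3 + 2*(((-1 + p) + p) + 3) = -3 + 2*((-1 + 2*p) + 3) = -3 + 2*(2 + 2*p) = -3 + (4 + 4*p) = 1 + 4*p)
K(l(-5, -1)) + m(-33)*(-789) = (9 - 5*(2 - 1)) + (1 + 4*(-33))*(-789) = (9 - 5*1) + (1 - 132)*(-789) = (9 - 5) - 131*(-789) = 4 + 103359 = 103363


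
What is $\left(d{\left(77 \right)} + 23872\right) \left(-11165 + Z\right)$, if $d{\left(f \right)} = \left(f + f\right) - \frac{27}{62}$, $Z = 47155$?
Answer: $\frac{26805082075}{31} \approx 8.6468 \cdot 10^{8}$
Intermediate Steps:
$d{\left(f \right)} = - \frac{27}{62} + 2 f$ ($d{\left(f \right)} = 2 f - \frac{27}{62} = - \frac{27}{62} + 2 f$)
$\left(d{\left(77 \right)} + 23872\right) \left(-11165 + Z\right) = \left(\left(- \frac{27}{62} + 2 \cdot 77\right) + 23872\right) \left(-11165 + 47155\right) = \left(\left(- \frac{27}{62} + 154\right) + 23872\right) 35990 = \left(\frac{9521}{62} + 23872\right) 35990 = \frac{1489585}{62} \cdot 35990 = \frac{26805082075}{31}$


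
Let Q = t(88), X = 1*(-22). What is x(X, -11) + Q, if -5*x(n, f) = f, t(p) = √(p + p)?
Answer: 11/5 + 4*√11 ≈ 15.466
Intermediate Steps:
t(p) = √2*√p (t(p) = √(2*p) = √2*√p)
X = -22
Q = 4*√11 (Q = √2*√88 = √2*(2*√22) = 4*√11 ≈ 13.266)
x(n, f) = -f/5
x(X, -11) + Q = -⅕*(-11) + 4*√11 = 11/5 + 4*√11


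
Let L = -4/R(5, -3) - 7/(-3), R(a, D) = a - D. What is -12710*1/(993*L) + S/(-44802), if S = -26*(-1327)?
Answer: -632244311/81562041 ≈ -7.7517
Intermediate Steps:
L = 11/6 (L = -4/(5 - 1*(-3)) - 7/(-3) = -4/(5 + 3) - 7*(-⅓) = -4/8 + 7/3 = -4*⅛ + 7/3 = -½ + 7/3 = 11/6 ≈ 1.8333)
S = 34502
-12710*1/(993*L) + S/(-44802) = -12710/(993*(11/6)) + 34502/(-44802) = -12710/3641/2 + 34502*(-1/44802) = -12710*2/3641 - 17251/22401 = -25420/3641 - 17251/22401 = -632244311/81562041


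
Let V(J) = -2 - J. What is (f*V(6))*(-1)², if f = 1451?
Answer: -11608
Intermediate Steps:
(f*V(6))*(-1)² = (1451*(-2 - 1*6))*(-1)² = (1451*(-2 - 6))*1 = (1451*(-8))*1 = -11608*1 = -11608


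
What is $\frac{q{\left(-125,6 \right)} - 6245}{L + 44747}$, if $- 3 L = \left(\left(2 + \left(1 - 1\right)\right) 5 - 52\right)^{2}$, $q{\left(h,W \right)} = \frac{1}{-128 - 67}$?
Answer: $- \frac{1217776}{8611005} \approx -0.14142$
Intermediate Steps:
$q{\left(h,W \right)} = - \frac{1}{195}$ ($q{\left(h,W \right)} = \frac{1}{-195} = - \frac{1}{195}$)
$L = -588$ ($L = - \frac{\left(\left(2 + \left(1 - 1\right)\right) 5 - 52\right)^{2}}{3} = - \frac{\left(\left(2 + 0\right) 5 - 52\right)^{2}}{3} = - \frac{\left(2 \cdot 5 - 52\right)^{2}}{3} = - \frac{\left(10 - 52\right)^{2}}{3} = - \frac{\left(-42\right)^{2}}{3} = \left(- \frac{1}{3}\right) 1764 = -588$)
$\frac{q{\left(-125,6 \right)} - 6245}{L + 44747} = \frac{- \frac{1}{195} - 6245}{-588 + 44747} = - \frac{1217776}{195 \cdot 44159} = \left(- \frac{1217776}{195}\right) \frac{1}{44159} = - \frac{1217776}{8611005}$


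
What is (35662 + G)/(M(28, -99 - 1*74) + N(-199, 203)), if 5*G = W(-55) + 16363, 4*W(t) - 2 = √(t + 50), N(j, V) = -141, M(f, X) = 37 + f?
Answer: -389347/760 - I*√5/1520 ≈ -512.3 - 0.0014711*I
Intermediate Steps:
W(t) = ½ + √(50 + t)/4 (W(t) = ½ + √(t + 50)/4 = ½ + √(50 + t)/4)
G = 32727/10 + I*√5/20 (G = ((½ + √(50 - 55)/4) + 16363)/5 = ((½ + √(-5)/4) + 16363)/5 = ((½ + (I*√5)/4) + 16363)/5 = ((½ + I*√5/4) + 16363)/5 = (32727/2 + I*√5/4)/5 = 32727/10 + I*√5/20 ≈ 3272.7 + 0.1118*I)
(35662 + G)/(M(28, -99 - 1*74) + N(-199, 203)) = (35662 + (32727/10 + I*√5/20))/((37 + 28) - 141) = (389347/10 + I*√5/20)/(65 - 141) = (389347/10 + I*√5/20)/(-76) = (389347/10 + I*√5/20)*(-1/76) = -389347/760 - I*√5/1520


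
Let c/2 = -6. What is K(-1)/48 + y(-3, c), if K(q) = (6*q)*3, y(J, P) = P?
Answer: -99/8 ≈ -12.375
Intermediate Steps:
c = -12 (c = 2*(-6) = -12)
K(q) = 18*q
K(-1)/48 + y(-3, c) = (18*(-1))/48 - 12 = -18*1/48 - 12 = -3/8 - 12 = -99/8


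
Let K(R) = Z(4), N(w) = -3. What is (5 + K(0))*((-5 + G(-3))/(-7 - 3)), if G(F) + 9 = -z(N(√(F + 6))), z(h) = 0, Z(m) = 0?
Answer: 7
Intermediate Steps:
K(R) = 0
G(F) = -9 (G(F) = -9 - 1*0 = -9 + 0 = -9)
(5 + K(0))*((-5 + G(-3))/(-7 - 3)) = (5 + 0)*((-5 - 9)/(-7 - 3)) = 5*(-14/(-10)) = 5*(-14*(-⅒)) = 5*(7/5) = 7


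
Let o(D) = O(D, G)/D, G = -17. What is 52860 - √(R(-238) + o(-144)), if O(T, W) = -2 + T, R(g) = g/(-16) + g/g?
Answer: 52860 - 2*√38/3 ≈ 52856.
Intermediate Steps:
R(g) = 1 - g/16 (R(g) = g*(-1/16) + 1 = -g/16 + 1 = 1 - g/16)
o(D) = (-2 + D)/D
52860 - √(R(-238) + o(-144)) = 52860 - √((1 - 1/16*(-238)) + (-2 - 144)/(-144)) = 52860 - √((1 + 119/8) - 1/144*(-146)) = 52860 - √(127/8 + 73/72) = 52860 - √(152/9) = 52860 - 2*√38/3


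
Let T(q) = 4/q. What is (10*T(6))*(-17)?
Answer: -340/3 ≈ -113.33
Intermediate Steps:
(10*T(6))*(-17) = (10*(4/6))*(-17) = (10*(4*(1/6)))*(-17) = (10*(2/3))*(-17) = (20/3)*(-17) = -340/3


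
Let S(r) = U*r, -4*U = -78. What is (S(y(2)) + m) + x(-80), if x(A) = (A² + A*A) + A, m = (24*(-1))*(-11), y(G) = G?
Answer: 13023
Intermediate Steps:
U = 39/2 (U = -¼*(-78) = 39/2 ≈ 19.500)
m = 264 (m = -24*(-11) = 264)
x(A) = A + 2*A² (x(A) = (A² + A²) + A = 2*A² + A = A + 2*A²)
S(r) = 39*r/2
(S(y(2)) + m) + x(-80) = ((39/2)*2 + 264) - 80*(1 + 2*(-80)) = (39 + 264) - 80*(1 - 160) = 303 - 80*(-159) = 303 + 12720 = 13023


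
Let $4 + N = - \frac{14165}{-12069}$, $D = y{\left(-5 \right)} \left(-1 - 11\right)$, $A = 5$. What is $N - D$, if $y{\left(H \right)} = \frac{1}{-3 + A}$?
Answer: $\frac{38303}{12069} \approx 3.1737$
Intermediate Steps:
$y{\left(H \right)} = \frac{1}{2}$ ($y{\left(H \right)} = \frac{1}{-3 + 5} = \frac{1}{2}$)
$D = -6$ ($D = \frac{-1 - 11}{2} = \frac{1}{2} \left(-12\right) = -6$)
$N = - \frac{34111}{12069}$ ($N = -4 - \frac{14165}{-12069} = -4 - - \frac{14165}{12069} = -4 + \frac{14165}{12069} = - \frac{34111}{12069} \approx -2.8263$)
$N - D = - \frac{34111}{12069} - -6 = - \frac{34111}{12069} + 6 = \frac{38303}{12069}$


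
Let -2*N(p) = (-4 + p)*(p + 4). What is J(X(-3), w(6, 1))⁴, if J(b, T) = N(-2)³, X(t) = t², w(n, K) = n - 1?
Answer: 2176782336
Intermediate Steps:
N(p) = -(-4 + p)*(4 + p)/2 (N(p) = -(-4 + p)*(p + 4)/2 = -(-4 + p)*(4 + p)/2)
w(n, K) = -1 + n
J(b, T) = 216 (J(b, T) = (8 - ½*(-2)²)³ = (8 - ½*4)³ = (8 - 2)³ = 6³ = 216)
J(X(-3), w(6, 1))⁴ = 216⁴ = 2176782336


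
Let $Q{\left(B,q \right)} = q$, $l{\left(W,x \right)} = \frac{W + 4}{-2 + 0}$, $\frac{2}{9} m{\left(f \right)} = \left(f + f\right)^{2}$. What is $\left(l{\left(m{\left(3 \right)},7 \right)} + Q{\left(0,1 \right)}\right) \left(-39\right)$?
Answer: $3198$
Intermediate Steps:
$m{\left(f \right)} = 18 f^{2}$ ($m{\left(f \right)} = \frac{9 \left(f + f\right)^{2}}{2} = \frac{9 \left(2 f\right)^{2}}{2} = \frac{9 \cdot 4 f^{2}}{2} = 18 f^{2}$)
$l{\left(W,x \right)} = -2 - \frac{W}{2}$ ($l{\left(W,x \right)} = \frac{4 + W}{-2} = \left(4 + W\right) \left(- \frac{1}{2}\right) = -2 - \frac{W}{2}$)
$\left(l{\left(m{\left(3 \right)},7 \right)} + Q{\left(0,1 \right)}\right) \left(-39\right) = \left(\left(-2 - \frac{18 \cdot 3^{2}}{2}\right) + 1\right) \left(-39\right) = \left(\left(-2 - \frac{18 \cdot 9}{2}\right) + 1\right) \left(-39\right) = \left(\left(-2 - 81\right) + 1\right) \left(-39\right) = \left(-83 + 1\right) \left(-39\right) = \left(-82\right) \left(-39\right) = 3198$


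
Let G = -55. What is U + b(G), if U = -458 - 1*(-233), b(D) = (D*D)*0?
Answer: -225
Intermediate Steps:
b(D) = 0 (b(D) = D**2*0 = 0)
U = -225 (U = -458 + 233 = -225)
U + b(G) = -225 + 0 = -225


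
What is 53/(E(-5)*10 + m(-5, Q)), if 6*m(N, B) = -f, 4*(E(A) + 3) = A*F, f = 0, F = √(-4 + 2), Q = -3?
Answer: -636/485 + 53*I*√2/97 ≈ -1.3113 + 0.77271*I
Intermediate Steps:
F = I*√2 (F = √(-2) = I*√2 ≈ 1.4142*I)
E(A) = -3 + I*A*√2/4 (E(A) = -3 + (A*(I*√2))/4 = -3 + (I*A*√2)/4 = -3 + I*A*√2/4)
m(N, B) = 0 (m(N, B) = (-1*0)/6 = (⅙)*0 = 0)
53/(E(-5)*10 + m(-5, Q)) = 53/((-3 + (¼)*I*(-5)*√2)*10 + 0) = 53/((-3 - 5*I*√2/4)*10 + 0) = 53/((-30 - 25*I*√2/2) + 0) = 53/(-30 - 25*I*√2/2)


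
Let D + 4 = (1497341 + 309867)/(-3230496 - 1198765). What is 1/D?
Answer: -4429261/19524252 ≈ -0.22686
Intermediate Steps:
D = -19524252/4429261 (D = -4 + (1497341 + 309867)/(-3230496 - 1198765) = -4 + 1807208/(-4429261) = -4 + 1807208*(-1/4429261) = -4 - 1807208/4429261 = -19524252/4429261 ≈ -4.4080)
1/D = 1/(-19524252/4429261) = -4429261/19524252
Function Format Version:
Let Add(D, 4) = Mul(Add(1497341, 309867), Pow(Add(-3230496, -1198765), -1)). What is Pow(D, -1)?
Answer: Rational(-4429261, 19524252) ≈ -0.22686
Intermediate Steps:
D = Rational(-19524252, 4429261) (D = Add(-4, Mul(Add(1497341, 309867), Pow(Add(-3230496, -1198765), -1))) = Add(-4, Mul(1807208, Pow(-4429261, -1))) = Add(-4, Mul(1807208, Rational(-1, 4429261))) = Add(-4, Rational(-1807208, 4429261)) = Rational(-19524252, 4429261) ≈ -4.4080)
Pow(D, -1) = Pow(Rational(-19524252, 4429261), -1) = Rational(-4429261, 19524252)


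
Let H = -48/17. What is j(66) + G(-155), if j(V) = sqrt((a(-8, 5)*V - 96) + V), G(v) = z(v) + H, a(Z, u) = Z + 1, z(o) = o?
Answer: -2683/17 + 2*I*sqrt(123) ≈ -157.82 + 22.181*I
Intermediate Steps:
H = -48/17 (H = -48*1/17 = -48/17 ≈ -2.8235)
a(Z, u) = 1 + Z
G(v) = -48/17 + v (G(v) = v - 48/17 = -48/17 + v)
j(V) = sqrt(-96 - 6*V) (j(V) = sqrt(((1 - 8)*V - 96) + V) = sqrt((-7*V - 96) + V) = sqrt((-96 - 7*V) + V) = sqrt(-96 - 6*V))
j(66) + G(-155) = sqrt(-96 - 6*66) + (-48/17 - 155) = sqrt(-96 - 396) - 2683/17 = sqrt(-492) - 2683/17 = 2*I*sqrt(123) - 2683/17 = -2683/17 + 2*I*sqrt(123)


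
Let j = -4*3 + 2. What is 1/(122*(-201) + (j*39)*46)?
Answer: -1/42462 ≈ -2.3550e-5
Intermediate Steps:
j = -10 (j = -12 + 2 = -10)
1/(122*(-201) + (j*39)*46) = 1/(122*(-201) - 10*39*46) = 1/(-24522 - 390*46) = 1/(-24522 - 17940) = 1/(-42462) = -1/42462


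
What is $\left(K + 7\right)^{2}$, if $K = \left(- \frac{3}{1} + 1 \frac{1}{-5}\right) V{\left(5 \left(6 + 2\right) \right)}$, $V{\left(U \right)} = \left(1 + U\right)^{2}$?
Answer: $\frac{721513321}{25} \approx 2.8861 \cdot 10^{7}$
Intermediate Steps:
$K = - \frac{26896}{5}$ ($K = \left(- \frac{3}{1} + 1 \frac{1}{-5}\right) \left(1 + 5 \left(6 + 2\right)\right)^{2} = \left(\left(-3\right) 1 + 1 \left(- \frac{1}{5}\right)\right) \left(1 + 5 \cdot 8\right)^{2} = \left(-3 - \frac{1}{5}\right) \left(1 + 40\right)^{2} = - \frac{16 \cdot 41^{2}}{5} = \left(- \frac{16}{5}\right) 1681 = - \frac{26896}{5} \approx -5379.2$)
$\left(K + 7\right)^{2} = \left(- \frac{26896}{5} + 7\right)^{2} = \left(- \frac{26861}{5}\right)^{2} = \frac{721513321}{25}$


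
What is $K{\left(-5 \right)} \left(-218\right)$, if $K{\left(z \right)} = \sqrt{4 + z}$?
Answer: $- 218 i \approx - 218.0 i$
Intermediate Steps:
$K{\left(-5 \right)} \left(-218\right) = \sqrt{4 - 5} \left(-218\right) = \sqrt{-1} \left(-218\right) = i \left(-218\right) = - 218 i$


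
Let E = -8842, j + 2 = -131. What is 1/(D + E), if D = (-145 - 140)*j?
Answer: 1/29063 ≈ 3.4408e-5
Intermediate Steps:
j = -133 (j = -2 - 131 = -133)
D = 37905 (D = (-145 - 140)*(-133) = -285*(-133) = 37905)
1/(D + E) = 1/(37905 - 8842) = 1/29063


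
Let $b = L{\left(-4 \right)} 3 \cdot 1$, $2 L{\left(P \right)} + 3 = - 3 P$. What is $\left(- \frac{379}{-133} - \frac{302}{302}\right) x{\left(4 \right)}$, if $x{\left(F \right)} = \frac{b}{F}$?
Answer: $\frac{3321}{532} \approx 6.2425$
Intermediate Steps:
$L{\left(P \right)} = - \frac{3}{2} - \frac{3 P}{2}$ ($L{\left(P \right)} = - \frac{3}{2} + \frac{\left(-3\right) P}{2} = - \frac{3}{2} - \frac{3 P}{2}$)
$b = \frac{27}{2}$ ($b = \left(- \frac{3}{2} - -6\right) 3 \cdot 1 = \left(- \frac{3}{2} + 6\right) 3 \cdot 1 = \frac{9}{2} \cdot 3 \cdot 1 = \frac{27}{2} \cdot 1 = \frac{27}{2} \approx 13.5$)
$x{\left(F \right)} = \frac{27}{2 F}$
$\left(- \frac{379}{-133} - \frac{302}{302}\right) x{\left(4 \right)} = \left(- \frac{379}{-133} - \frac{302}{302}\right) \frac{27}{2 \cdot 4} = \left(\left(-379\right) \left(- \frac{1}{133}\right) - 1\right) \frac{27}{2} \cdot \frac{1}{4} = \left(\frac{379}{133} - 1\right) \frac{27}{8} = \frac{246}{133} \cdot \frac{27}{8} = \frac{3321}{532}$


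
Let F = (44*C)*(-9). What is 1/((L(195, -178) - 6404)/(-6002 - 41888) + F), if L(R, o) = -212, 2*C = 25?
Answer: -23945/118524442 ≈ -0.00020203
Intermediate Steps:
C = 25/2 (C = (½)*25 = 25/2 ≈ 12.500)
F = -4950 (F = (44*(25/2))*(-9) = 550*(-9) = -4950)
1/((L(195, -178) - 6404)/(-6002 - 41888) + F) = 1/((-212 - 6404)/(-6002 - 41888) - 4950) = 1/(-6616/(-47890) - 4950) = 1/(-6616*(-1/47890) - 4950) = 1/(3308/23945 - 4950) = 1/(-118524442/23945) = -23945/118524442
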